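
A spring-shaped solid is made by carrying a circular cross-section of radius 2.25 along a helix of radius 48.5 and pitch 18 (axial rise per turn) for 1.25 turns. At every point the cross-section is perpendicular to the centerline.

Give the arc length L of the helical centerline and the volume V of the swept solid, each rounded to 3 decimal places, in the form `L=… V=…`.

L=381.582 V=6068.800

2πR = 2π·48.5 = 304.734487
per-turn = √(304.734487² + 18²) = √(92863.1078 + 324) = √93187.1078 = 305.265635
L = 1.25 × 305.265635 = 381.582044
V = π·2.25² × L = 15.904313 × 381.582044 = 6068.800183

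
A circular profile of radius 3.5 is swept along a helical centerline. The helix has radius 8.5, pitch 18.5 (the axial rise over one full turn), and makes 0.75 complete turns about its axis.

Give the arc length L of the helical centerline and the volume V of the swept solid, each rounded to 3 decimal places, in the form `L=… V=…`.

2πR = 2π·8.5 = 53.407075
per-turn = √(53.407075² + 18.5²) = √(2852.3157 + 342.25) = √3194.5657 = 56.520489
L = 0.75 × 56.520489 = 42.390367
V = π·3.5² × L = 38.484510 × 42.390367 = 1631.372492

L=42.390 V=1631.372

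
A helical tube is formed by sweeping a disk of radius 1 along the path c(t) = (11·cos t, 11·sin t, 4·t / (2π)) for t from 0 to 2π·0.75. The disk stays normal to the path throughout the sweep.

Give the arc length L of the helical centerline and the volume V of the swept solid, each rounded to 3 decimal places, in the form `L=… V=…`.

L=51.923 V=163.121

2πR = 2π·11 = 69.115038
per-turn = √(69.115038² + 4²) = √(4776.8885 + 16) = √4792.8885 = 69.230691
L = 0.75 × 69.230691 = 51.923018
V = π·1² × L = 3.141593 × 51.923018 = 163.120972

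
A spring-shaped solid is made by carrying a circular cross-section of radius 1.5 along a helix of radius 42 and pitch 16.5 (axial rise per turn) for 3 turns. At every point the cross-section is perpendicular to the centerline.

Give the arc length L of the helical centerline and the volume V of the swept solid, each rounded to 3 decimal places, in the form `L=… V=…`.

L=793.227 V=5606.994

2πR = 2π·42 = 263.893783
per-turn = √(263.893783² + 16.5²) = √(69639.9287 + 272.25) = √69912.1787 = 264.409112
L = 3 × 264.409112 = 793.227337
V = π·1.5² × L = 7.068583 × 793.227337 = 5606.993641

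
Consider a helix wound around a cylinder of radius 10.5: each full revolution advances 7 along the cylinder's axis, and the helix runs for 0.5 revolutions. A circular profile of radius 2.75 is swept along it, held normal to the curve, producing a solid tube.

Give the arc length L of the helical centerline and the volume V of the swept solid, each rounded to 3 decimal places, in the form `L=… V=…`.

L=33.172 V=788.107

2πR = 2π·10.5 = 65.973446
per-turn = √(65.973446² + 7²) = √(4352.4955 + 49) = √4401.4955 = 66.343768
L = 0.5 × 66.343768 = 33.171884
V = π·2.75² × L = 23.758294 × 33.171884 = 788.107386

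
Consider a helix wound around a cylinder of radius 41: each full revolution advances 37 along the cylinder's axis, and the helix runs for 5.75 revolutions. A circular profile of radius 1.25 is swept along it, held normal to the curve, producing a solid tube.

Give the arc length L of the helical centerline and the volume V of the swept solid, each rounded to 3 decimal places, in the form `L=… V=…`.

L=1496.461 V=7345.737

2πR = 2π·41 = 257.610598
per-turn = √(257.610598² + 37²) = √(66363.2200 + 1369) = √67732.2200 = 260.254145
L = 5.75 × 260.254145 = 1496.461334
V = π·1.25² × L = 4.908739 × 1496.461334 = 7345.737395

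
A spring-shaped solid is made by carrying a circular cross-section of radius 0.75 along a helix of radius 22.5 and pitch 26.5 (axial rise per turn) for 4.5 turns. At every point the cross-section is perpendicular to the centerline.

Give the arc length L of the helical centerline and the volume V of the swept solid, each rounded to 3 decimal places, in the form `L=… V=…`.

2πR = 2π·22.5 = 141.371669
per-turn = √(141.371669² + 26.5²) = √(19985.9489 + 702.25) = √20688.1989 = 143.833928
L = 4.5 × 143.833928 = 647.252677
V = π·0.75² × L = 1.767146 × 647.252677 = 1143.789894

L=647.253 V=1143.790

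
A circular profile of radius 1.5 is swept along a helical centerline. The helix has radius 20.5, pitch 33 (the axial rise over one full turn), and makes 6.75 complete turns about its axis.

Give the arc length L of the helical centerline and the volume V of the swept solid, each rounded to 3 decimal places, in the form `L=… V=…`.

L=897.517 V=6344.171

2πR = 2π·20.5 = 128.805299
per-turn = √(128.805299² + 33²) = √(16590.8050 + 1089) = √17679.8050 = 132.965428
L = 6.75 × 132.965428 = 897.516638
V = π·1.5² × L = 7.068583 × 897.516638 = 6344.171271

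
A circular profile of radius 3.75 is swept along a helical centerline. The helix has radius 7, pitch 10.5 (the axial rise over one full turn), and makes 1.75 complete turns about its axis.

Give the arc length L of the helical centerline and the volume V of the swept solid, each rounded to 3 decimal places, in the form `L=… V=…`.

2πR = 2π·7 = 43.982297
per-turn = √(43.982297² + 10.5²) = √(1934.4425 + 110.25) = √2044.6925 = 45.218276
L = 1.75 × 45.218276 = 79.131983
V = π·3.75² × L = 44.178647 × 79.131983 = 3495.943900

L=79.132 V=3495.944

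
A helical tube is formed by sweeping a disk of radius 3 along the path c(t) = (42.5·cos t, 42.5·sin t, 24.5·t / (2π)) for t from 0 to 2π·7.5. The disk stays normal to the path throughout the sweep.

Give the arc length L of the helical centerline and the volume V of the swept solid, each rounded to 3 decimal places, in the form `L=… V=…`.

L=2011.177 V=56864.690

2πR = 2π·42.5 = 267.035376
per-turn = √(267.035376² + 24.5²) = √(71307.8918 + 600.25) = √71908.1418 = 268.156935
L = 7.5 × 268.156935 = 2011.177013
V = π·3² × L = 28.274334 × 2011.177013 = 56864.690352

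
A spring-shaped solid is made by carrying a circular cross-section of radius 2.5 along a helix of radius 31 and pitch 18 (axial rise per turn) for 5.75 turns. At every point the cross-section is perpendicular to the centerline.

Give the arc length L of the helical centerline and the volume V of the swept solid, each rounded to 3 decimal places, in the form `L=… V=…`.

2πR = 2π·31 = 194.778745
per-turn = √(194.778745² + 18²) = √(37938.7593 + 324) = √38262.7593 = 195.608689
L = 5.75 × 195.608689 = 1124.749963
V = π·2.5² × L = 19.634954 × 1124.749963 = 22084.413886

L=1124.750 V=22084.414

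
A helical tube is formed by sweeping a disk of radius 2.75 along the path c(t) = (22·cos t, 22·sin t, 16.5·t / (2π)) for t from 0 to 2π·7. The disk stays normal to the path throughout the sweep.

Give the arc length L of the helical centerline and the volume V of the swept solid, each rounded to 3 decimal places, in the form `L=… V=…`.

2πR = 2π·22 = 138.230077
per-turn = √(138.230077² + 16.5²) = √(19107.5541 + 272.25) = √19379.8041 = 139.211365
L = 7 × 139.211365 = 974.479554
V = π·2.75² × L = 23.758294 × 974.479554 = 23151.972181

L=974.480 V=23151.972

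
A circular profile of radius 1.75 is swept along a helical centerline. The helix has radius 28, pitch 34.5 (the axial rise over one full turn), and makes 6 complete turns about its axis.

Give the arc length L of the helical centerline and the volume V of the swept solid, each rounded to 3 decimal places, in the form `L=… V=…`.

2πR = 2π·28 = 175.929189
per-turn = √(175.929189² + 34.5²) = √(30951.0794 + 1190.25) = √32141.3294 = 179.280031
L = 6 × 179.280031 = 1075.680184
V = π·1.75² × L = 9.621128 × 1075.680184 = 10349.256202

L=1075.680 V=10349.256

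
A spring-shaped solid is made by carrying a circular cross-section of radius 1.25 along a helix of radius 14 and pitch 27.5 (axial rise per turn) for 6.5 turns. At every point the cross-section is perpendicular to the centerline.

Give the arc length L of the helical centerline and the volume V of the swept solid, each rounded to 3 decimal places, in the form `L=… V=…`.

L=599.060 V=2940.627

2πR = 2π·14 = 87.964594
per-turn = √(87.964594² + 27.5²) = √(7737.7699 + 756.25) = √8494.0199 = 92.163007
L = 6.5 × 92.163007 = 599.059545
V = π·1.25² × L = 4.908739 × 599.059545 = 2940.626666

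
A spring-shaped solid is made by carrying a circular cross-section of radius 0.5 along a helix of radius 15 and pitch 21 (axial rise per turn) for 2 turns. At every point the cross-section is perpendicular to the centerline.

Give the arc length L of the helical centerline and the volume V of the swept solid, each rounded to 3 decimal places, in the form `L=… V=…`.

2πR = 2π·15 = 94.247780
per-turn = √(94.247780² + 21²) = √(8882.6440 + 441) = √9323.6440 = 96.559018
L = 2 × 96.559018 = 193.118036
V = π·0.5² × L = 0.785398 × 193.118036 = 151.674551

L=193.118 V=151.675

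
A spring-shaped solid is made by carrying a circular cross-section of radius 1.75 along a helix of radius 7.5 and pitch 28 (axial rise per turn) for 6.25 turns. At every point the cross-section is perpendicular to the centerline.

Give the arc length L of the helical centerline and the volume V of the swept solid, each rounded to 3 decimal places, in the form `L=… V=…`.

2πR = 2π·7.5 = 47.123890
per-turn = √(47.123890² + 28²) = √(2220.6610 + 784) = √3004.6610 = 54.814788
L = 6.25 × 54.814788 = 342.592425
V = π·1.75² × L = 9.621128 × 342.592425 = 3296.125406

L=342.592 V=3296.125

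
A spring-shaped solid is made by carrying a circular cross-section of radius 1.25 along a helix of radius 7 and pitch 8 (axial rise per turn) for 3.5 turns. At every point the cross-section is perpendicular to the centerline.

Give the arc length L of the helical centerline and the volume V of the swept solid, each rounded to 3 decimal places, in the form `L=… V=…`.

L=156.464 V=768.040

2πR = 2π·7 = 43.982297
per-turn = √(43.982297² + 8²) = √(1934.4425 + 64) = √1998.4425 = 44.703942
L = 3.5 × 44.703942 = 156.463798
V = π·1.25² × L = 4.908739 × 156.463798 = 768.039874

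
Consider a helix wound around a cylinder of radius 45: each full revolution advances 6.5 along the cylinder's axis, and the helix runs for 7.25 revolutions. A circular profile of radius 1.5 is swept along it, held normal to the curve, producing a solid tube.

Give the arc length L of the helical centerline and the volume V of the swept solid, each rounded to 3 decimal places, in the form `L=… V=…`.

L=2050.431 V=14493.641

2πR = 2π·45 = 282.743339
per-turn = √(282.743339² + 6.5²) = √(79943.7956 + 42.25) = √79986.0456 = 282.818043
L = 7.25 × 282.818043 = 2050.430814
V = π·1.5² × L = 7.068583 × 2050.430814 = 14493.641362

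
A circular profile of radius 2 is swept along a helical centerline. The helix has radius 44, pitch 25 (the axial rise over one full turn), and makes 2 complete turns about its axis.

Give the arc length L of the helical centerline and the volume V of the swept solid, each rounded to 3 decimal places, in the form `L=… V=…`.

2πR = 2π·44 = 276.460154
per-turn = √(276.460154² + 25²) = √(76430.2165 + 625) = √77055.2165 = 277.588214
L = 2 × 277.588214 = 555.176428
V = π·2² × L = 12.566371 × 555.176428 = 6976.552747

L=555.176 V=6976.553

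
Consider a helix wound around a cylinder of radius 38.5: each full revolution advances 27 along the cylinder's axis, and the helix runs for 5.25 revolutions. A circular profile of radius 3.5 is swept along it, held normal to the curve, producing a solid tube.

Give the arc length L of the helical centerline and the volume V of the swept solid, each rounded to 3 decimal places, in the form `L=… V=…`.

2πR = 2π·38.5 = 241.902634
per-turn = √(241.902634² + 27²) = √(58516.8845 + 729) = √59245.8845 = 243.404775
L = 5.25 × 243.404775 = 1277.875069
V = π·3.5² × L = 38.484510 × 1277.875069 = 49178.395871

L=1277.875 V=49178.396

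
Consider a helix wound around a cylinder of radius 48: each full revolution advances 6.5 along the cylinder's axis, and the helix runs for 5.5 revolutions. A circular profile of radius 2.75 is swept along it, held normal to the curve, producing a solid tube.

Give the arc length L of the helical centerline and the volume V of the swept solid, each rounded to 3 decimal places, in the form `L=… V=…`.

2πR = 2π·48 = 301.592895
per-turn = √(301.592895² + 6.5²) = √(90958.2742 + 42.25) = √91000.5242 = 301.662931
L = 5.5 × 301.662931 = 1659.146123
V = π·2.75² × L = 23.758294 × 1659.146123 = 39418.482102

L=1659.146 V=39418.482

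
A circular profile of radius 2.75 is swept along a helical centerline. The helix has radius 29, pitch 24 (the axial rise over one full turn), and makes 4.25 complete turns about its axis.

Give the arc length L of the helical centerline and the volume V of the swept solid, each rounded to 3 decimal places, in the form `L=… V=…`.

L=781.091 V=18557.393

2πR = 2π·29 = 182.212374
per-turn = √(182.212374² + 24²) = √(33201.3492 + 576) = √33777.3492 = 183.786151
L = 4.25 × 183.786151 = 781.091141
V = π·2.75² × L = 23.758294 × 781.091141 = 18557.393306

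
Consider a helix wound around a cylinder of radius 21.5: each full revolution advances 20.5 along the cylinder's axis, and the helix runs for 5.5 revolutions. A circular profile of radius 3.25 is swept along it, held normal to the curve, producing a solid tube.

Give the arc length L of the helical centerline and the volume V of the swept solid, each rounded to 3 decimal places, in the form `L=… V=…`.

2πR = 2π·21.5 = 135.088484
per-turn = √(135.088484² + 20.5²) = √(18248.8985 + 420.25) = √18669.1485 = 136.635093
L = 5.5 × 136.635093 = 751.493009
V = π·3.25² × L = 33.183072 × 751.493009 = 24936.846944

L=751.493 V=24936.847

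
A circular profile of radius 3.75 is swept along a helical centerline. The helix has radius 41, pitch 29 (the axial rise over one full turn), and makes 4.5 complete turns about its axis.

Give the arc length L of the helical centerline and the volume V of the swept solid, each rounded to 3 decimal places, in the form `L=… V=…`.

2πR = 2π·41 = 257.610598
per-turn = √(257.610598² + 29²) = √(66363.2200 + 841) = √67204.2200 = 259.237767
L = 4.5 × 259.237767 = 1166.569953
V = π·3.75² × L = 44.178647 × 1166.569953 = 51537.481787

L=1166.570 V=51537.482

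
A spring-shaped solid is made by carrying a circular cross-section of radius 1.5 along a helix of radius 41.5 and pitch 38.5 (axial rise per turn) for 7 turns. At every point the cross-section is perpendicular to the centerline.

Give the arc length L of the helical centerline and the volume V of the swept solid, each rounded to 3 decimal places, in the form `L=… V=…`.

2πR = 2π·41.5 = 260.752190
per-turn = √(260.752190² + 38.5²) = √(67991.7047 + 1482.25) = √69473.9547 = 263.579124
L = 7 × 263.579124 = 1845.053869
V = π·1.5² × L = 7.068583 × 1845.053869 = 13041.917284

L=1845.054 V=13041.917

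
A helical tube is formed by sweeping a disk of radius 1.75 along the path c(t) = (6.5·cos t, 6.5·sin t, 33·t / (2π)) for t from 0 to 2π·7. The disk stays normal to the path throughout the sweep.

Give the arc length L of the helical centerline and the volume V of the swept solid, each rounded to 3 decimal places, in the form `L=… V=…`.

2πR = 2π·6.5 = 40.840704
per-turn = √(40.840704² + 33²) = √(1667.9631 + 1089) = √2756.9631 = 52.506791
L = 7 × 52.506791 = 367.547540
V = π·1.75² × L = 9.621128 × 367.547540 = 3536.221744

L=367.548 V=3536.222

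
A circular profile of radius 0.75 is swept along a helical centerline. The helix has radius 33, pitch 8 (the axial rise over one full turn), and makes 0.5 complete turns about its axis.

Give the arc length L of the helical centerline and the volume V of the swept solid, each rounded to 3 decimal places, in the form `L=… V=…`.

2πR = 2π·33 = 207.345115
per-turn = √(207.345115² + 8²) = √(42991.9968 + 64) = √43055.9968 = 207.499390
L = 0.5 × 207.499390 = 103.749695
V = π·0.75² × L = 1.767146 × 103.749695 = 183.340845

L=103.750 V=183.341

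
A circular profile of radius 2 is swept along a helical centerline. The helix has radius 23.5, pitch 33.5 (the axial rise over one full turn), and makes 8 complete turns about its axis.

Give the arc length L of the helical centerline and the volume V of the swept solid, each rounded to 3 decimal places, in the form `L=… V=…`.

L=1211.259 V=15221.134

2πR = 2π·23.5 = 147.654855
per-turn = √(147.654855² + 33.5²) = √(21801.9561 + 1122.25) = √22924.2061 = 151.407418
L = 8 × 151.407418 = 1211.259341
V = π·2² × L = 12.566371 × 1211.259341 = 15221.133792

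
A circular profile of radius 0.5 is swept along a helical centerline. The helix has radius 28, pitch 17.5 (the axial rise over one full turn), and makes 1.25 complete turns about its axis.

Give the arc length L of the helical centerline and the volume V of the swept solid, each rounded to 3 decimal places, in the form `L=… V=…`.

L=220.997 V=173.570

2πR = 2π·28 = 175.929189
per-turn = √(175.929189² + 17.5²) = √(30951.0794 + 306.25) = √31257.3294 = 176.797425
L = 1.25 × 176.797425 = 220.996781
V = π·0.5² × L = 0.785398 × 220.996781 = 173.570466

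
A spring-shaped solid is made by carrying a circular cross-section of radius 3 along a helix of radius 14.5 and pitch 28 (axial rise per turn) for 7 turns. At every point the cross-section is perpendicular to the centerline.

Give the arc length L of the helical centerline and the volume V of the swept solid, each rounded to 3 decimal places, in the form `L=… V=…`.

2πR = 2π·14.5 = 91.106187
per-turn = √(91.106187² + 28²) = √(8300.3373 + 784) = √9084.3373 = 95.311790
L = 7 × 95.311790 = 667.182530
V = π·3² × L = 28.274334 × 667.182530 = 18864.141602

L=667.183 V=18864.142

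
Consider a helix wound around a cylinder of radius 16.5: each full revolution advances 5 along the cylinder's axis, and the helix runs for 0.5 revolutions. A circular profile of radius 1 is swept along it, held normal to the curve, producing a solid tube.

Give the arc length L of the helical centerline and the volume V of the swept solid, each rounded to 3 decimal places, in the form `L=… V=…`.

L=51.897 V=163.038

2πR = 2π·16.5 = 103.672558
per-turn = √(103.672558² + 5²) = √(10747.9992 + 25) = √10772.9992 = 103.793059
L = 0.5 × 103.793059 = 51.896530
V = π·1² × L = 3.141593 × 51.896530 = 163.037757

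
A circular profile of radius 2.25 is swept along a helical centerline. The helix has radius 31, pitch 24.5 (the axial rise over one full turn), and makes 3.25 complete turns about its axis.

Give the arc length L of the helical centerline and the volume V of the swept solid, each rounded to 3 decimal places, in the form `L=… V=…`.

2πR = 2π·31 = 194.778745
per-turn = √(194.778745² + 24.5²) = √(37938.7593 + 600.25) = √38539.0093 = 196.313548
L = 3.25 × 196.313548 = 638.019033
V = π·2.25² × L = 15.904313 × 638.019033 = 10147.254272

L=638.019 V=10147.254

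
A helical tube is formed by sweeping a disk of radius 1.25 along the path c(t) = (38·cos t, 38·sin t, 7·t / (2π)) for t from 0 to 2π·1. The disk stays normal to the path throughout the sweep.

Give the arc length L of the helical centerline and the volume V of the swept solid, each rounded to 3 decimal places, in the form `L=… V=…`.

L=238.864 V=1172.519

2πR = 2π·38 = 238.761042
per-turn = √(238.761042² + 7²) = √(57006.8350 + 49) = √57055.8350 = 238.863633
L = 1 × 238.863633 = 238.863633
V = π·1.25² × L = 4.908739 × 238.863633 = 1172.519115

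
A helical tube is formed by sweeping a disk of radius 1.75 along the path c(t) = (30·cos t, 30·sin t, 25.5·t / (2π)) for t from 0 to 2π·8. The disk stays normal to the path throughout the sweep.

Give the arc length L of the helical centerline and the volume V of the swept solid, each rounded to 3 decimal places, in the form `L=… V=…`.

2πR = 2π·30 = 188.495559
per-turn = √(188.495559² + 25.5²) = √(35530.5758 + 650.25) = √36180.8258 = 190.212581
L = 8 × 190.212581 = 1521.700645
V = π·1.75² × L = 9.621128 × 1521.700645 = 14640.475928

L=1521.701 V=14640.476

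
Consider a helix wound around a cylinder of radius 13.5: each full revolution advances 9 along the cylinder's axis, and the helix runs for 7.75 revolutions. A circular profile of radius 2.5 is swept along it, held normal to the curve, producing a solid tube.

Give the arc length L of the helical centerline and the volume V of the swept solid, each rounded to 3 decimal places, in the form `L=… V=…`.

2πR = 2π·13.5 = 84.823002
per-turn = √(84.823002² + 9²) = √(7194.9416 + 81) = √7275.9416 = 85.299130
L = 7.75 × 85.299130 = 661.068259
V = π·2.5² × L = 19.634954 × 661.068259 = 12980.044909

L=661.068 V=12980.045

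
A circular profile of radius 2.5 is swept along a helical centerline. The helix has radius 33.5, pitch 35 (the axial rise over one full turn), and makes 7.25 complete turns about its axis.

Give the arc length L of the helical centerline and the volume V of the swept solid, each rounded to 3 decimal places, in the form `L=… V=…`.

2πR = 2π·33.5 = 210.486708
per-turn = √(210.486708² + 35²) = √(44304.6542 + 1225) = √45529.6542 = 213.376789
L = 7.25 × 213.376789 = 1546.981721
V = π·2.5² × L = 19.634954 × 1546.981721 = 30374.915072

L=1546.982 V=30374.915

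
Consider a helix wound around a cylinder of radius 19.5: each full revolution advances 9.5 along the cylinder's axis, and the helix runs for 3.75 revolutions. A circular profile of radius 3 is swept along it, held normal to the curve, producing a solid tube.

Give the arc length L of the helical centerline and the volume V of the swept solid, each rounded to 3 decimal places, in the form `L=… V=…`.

2πR = 2π·19.5 = 122.522113
per-turn = √(122.522113² + 9.5²) = √(15011.6683 + 90.25) = √15101.9183 = 122.889862
L = 3.75 × 122.889862 = 460.836984
V = π·3² × L = 28.274334 × 460.836984 = 13029.858757

L=460.837 V=13029.859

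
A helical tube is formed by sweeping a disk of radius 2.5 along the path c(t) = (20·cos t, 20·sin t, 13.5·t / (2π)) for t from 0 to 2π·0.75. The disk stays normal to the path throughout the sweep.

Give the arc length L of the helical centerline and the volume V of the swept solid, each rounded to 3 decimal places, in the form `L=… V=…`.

2πR = 2π·20 = 125.663706
per-turn = √(125.663706² + 13.5²) = √(15791.3670 + 182.25) = √15973.6170 = 126.386776
L = 0.75 × 126.386776 = 94.790082
V = π·2.5² × L = 19.634954 × 94.790082 = 1861.198902

L=94.790 V=1861.199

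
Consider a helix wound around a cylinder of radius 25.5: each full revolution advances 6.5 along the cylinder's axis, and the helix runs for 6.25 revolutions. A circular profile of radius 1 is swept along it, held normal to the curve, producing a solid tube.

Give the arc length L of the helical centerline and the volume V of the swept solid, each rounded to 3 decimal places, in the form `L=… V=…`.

L=1002.206 V=3148.524

2πR = 2π·25.5 = 160.221225
per-turn = √(160.221225² + 6.5²) = √(25670.8410 + 42.25) = √25713.0910 = 160.353020
L = 6.25 × 160.353020 = 1002.206375
V = π·1² × L = 3.141593 × 1002.206375 = 3148.524187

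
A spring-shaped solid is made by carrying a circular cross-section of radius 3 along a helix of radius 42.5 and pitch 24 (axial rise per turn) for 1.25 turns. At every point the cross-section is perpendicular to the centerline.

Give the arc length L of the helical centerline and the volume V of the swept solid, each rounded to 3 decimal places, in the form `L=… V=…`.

L=335.140 V=9475.850

2πR = 2π·42.5 = 267.035376
per-turn = √(267.035376² + 24²) = √(71307.8918 + 576) = √71883.8918 = 268.111715
L = 1.25 × 268.111715 = 335.139644
V = π·3² × L = 28.274334 × 335.139644 = 9475.850190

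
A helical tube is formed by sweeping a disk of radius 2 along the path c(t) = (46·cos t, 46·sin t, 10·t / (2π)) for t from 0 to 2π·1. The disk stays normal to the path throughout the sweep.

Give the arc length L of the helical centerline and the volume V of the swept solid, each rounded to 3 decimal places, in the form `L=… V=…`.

L=289.199 V=3634.188

2πR = 2π·46 = 289.026524
per-turn = √(289.026524² + 10²) = √(83536.3317 + 100) = √83636.3317 = 289.199467
L = 1 × 289.199467 = 289.199467
V = π·2² × L = 12.566371 × 289.199467 = 3634.187682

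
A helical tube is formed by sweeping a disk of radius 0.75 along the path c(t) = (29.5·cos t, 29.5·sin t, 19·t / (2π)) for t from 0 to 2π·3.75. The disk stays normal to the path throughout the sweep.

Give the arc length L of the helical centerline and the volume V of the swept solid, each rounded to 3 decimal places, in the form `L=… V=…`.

L=698.720 V=1234.740

2πR = 2π·29.5 = 185.353967
per-turn = √(185.353967² + 19²) = √(34356.0929 + 361) = √34717.0929 = 186.325234
L = 3.75 × 186.325234 = 698.719628
V = π·0.75² × L = 1.767146 × 698.719628 = 1234.739504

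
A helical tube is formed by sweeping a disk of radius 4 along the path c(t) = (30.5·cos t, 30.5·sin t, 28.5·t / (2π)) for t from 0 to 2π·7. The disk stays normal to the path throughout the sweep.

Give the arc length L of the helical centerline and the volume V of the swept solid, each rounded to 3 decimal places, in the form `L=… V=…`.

2πR = 2π·30.5 = 191.637152
per-turn = √(191.637152² + 28.5²) = √(36724.7980 + 812.25) = √37537.0480 = 193.744801
L = 7 × 193.744801 = 1356.213608
V = π·4² × L = 50.265482 × 1356.213608 = 68170.731327

L=1356.214 V=68170.731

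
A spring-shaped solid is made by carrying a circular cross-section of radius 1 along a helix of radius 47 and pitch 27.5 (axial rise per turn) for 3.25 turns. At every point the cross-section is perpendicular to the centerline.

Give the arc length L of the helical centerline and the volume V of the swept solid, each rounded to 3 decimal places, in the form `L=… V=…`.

L=963.909 V=3028.209

2πR = 2π·47 = 295.309709
per-turn = √(295.309709² + 27.5²) = √(87207.8245 + 756.25) = √87964.0745 = 296.587381
L = 3.25 × 296.587381 = 963.908988
V = π·1² × L = 3.141593 × 963.908988 = 3028.209395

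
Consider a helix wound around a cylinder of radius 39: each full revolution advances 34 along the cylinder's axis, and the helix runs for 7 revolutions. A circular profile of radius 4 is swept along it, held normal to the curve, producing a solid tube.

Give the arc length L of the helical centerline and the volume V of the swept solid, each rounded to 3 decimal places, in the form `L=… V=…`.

2πR = 2π·39 = 245.044227
per-turn = √(245.044227² + 34²) = √(60046.6732 + 1156) = √61202.6732 = 247.391740
L = 7 × 247.391740 = 1731.742182
V = π·4² × L = 50.265482 × 1731.742182 = 87046.856281

L=1731.742 V=87046.856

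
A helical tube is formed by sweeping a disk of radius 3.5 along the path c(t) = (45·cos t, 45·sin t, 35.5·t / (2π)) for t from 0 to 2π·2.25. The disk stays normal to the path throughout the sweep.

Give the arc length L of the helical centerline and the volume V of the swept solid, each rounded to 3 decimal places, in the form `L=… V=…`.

2πR = 2π·45 = 282.743339
per-turn = √(282.743339² + 35.5²) = √(79943.7956 + 1260.25) = √81204.0456 = 284.963236
L = 2.25 × 284.963236 = 641.167280
V = π·3.5² × L = 38.484510 × 641.167280 = 24675.008608

L=641.167 V=24675.009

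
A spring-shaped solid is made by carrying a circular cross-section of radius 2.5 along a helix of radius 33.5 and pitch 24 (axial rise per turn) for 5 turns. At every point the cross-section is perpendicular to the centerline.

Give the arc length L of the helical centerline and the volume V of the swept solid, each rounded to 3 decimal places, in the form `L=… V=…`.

L=1059.253 V=20798.379

2πR = 2π·33.5 = 210.486708
per-turn = √(210.486708² + 24²) = √(44304.6542 + 576) = √44880.6542 = 211.850547
L = 5 × 211.850547 = 1059.252734
V = π·2.5² × L = 19.634954 × 1059.252734 = 20798.378791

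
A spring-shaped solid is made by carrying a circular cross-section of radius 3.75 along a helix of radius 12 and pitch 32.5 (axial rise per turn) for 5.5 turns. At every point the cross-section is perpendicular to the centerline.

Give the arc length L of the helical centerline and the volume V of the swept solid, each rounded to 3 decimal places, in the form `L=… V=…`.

2πR = 2π·12 = 75.398224
per-turn = √(75.398224² + 32.5²) = √(5684.8921 + 1056.25) = √6741.1421 = 82.104459
L = 5.5 × 82.104459 = 451.574523
V = π·3.75² × L = 44.178647 × 451.574523 = 19949.951295

L=451.575 V=19949.951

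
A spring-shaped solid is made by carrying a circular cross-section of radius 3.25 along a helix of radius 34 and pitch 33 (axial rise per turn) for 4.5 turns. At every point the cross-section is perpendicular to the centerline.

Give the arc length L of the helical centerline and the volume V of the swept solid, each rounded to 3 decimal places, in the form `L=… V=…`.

2πR = 2π·34 = 213.628300
per-turn = √(213.628300² + 33²) = √(45637.0508 + 1089) = √46726.0508 = 216.162094
L = 4.5 × 216.162094 = 972.729422
V = π·3.25² × L = 33.183072 × 972.729422 = 32278.150827

L=972.729 V=32278.151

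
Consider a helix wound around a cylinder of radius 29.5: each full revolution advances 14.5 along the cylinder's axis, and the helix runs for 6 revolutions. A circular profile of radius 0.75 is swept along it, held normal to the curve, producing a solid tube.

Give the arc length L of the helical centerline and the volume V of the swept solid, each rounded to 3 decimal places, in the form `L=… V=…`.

2πR = 2π·29.5 = 185.353967
per-turn = √(185.353967² + 14.5²) = √(34356.0929 + 210.25) = √34566.3429 = 185.920260
L = 6 × 185.920260 = 1115.521557
V = π·0.75² × L = 1.767146 × 1115.521557 = 1971.289311

L=1115.522 V=1971.289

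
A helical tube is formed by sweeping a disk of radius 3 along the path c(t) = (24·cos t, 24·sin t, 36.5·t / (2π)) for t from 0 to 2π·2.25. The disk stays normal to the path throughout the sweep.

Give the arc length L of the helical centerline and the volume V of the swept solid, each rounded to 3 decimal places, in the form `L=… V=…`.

2πR = 2π·24 = 150.796447
per-turn = √(150.796447² + 36.5²) = √(22739.5685 + 1332.25) = √24071.8185 = 155.150954
L = 2.25 × 155.150954 = 349.089647
V = π·3² × L = 28.274334 × 349.089647 = 9870.277223

L=349.090 V=9870.277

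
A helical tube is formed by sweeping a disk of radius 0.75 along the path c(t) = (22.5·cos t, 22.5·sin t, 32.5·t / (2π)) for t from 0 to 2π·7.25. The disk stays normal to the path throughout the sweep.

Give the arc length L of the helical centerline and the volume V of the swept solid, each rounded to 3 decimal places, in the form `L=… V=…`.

L=1051.680 V=1858.472

2πR = 2π·22.5 = 141.371669
per-turn = √(141.371669² + 32.5²) = √(19985.9489 + 1056.25) = √21042.1989 = 145.059294
L = 7.25 × 145.059294 = 1051.679885
V = π·0.75² × L = 1.767146 × 1051.679885 = 1858.471763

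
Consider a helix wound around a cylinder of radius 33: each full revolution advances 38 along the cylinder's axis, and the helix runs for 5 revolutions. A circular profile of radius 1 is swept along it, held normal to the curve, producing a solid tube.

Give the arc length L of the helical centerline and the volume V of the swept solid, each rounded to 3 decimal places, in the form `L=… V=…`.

L=1053.992 V=3311.215

2πR = 2π·33 = 207.345115
per-turn = √(207.345115² + 38²) = √(42991.9968 + 1444) = √44435.9968 = 210.798474
L = 5 × 210.798474 = 1053.992372
V = π·1² × L = 3.141593 × 1053.992372 = 3311.214691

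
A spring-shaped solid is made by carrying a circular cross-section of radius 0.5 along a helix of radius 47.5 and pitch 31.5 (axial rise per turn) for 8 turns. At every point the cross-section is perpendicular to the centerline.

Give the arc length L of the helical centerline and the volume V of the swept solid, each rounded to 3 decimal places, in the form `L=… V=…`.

L=2400.872 V=1885.641

2πR = 2π·47.5 = 298.451302
per-turn = √(298.451302² + 31.5²) = √(89073.1797 + 992.25) = √90065.4297 = 300.109030
L = 8 × 300.109030 = 2400.872238
V = π·0.5² × L = 0.785398 × 2400.872238 = 1885.640646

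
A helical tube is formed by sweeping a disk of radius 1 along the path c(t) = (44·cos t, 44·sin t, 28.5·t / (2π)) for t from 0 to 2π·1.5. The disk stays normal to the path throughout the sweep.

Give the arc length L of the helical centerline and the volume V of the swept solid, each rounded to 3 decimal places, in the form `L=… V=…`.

2πR = 2π·44 = 276.460154
per-turn = √(276.460154² + 28.5²) = √(76430.2165 + 812.25) = √77242.4665 = 277.925289
L = 1.5 × 277.925289 = 416.887934
V = π·1² × L = 3.141593 × 416.887934 = 1309.692071

L=416.888 V=1309.692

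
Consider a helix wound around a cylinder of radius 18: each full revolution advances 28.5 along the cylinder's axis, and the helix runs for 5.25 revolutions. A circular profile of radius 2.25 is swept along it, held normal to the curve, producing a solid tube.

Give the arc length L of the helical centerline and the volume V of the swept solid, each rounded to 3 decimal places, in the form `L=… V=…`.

L=612.323 V=9738.581

2πR = 2π·18 = 113.097336
per-turn = √(113.097336² + 28.5²) = √(12791.0073 + 812.25) = √13603.2573 = 116.633003
L = 5.25 × 116.633003 = 612.323264
V = π·2.25² × L = 15.904313 × 612.323264 = 9738.580728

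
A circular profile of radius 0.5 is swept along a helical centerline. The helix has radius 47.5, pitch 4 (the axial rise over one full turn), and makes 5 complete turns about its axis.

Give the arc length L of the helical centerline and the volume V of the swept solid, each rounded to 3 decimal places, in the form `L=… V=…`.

2πR = 2π·47.5 = 298.451302
per-turn = √(298.451302² + 4²) = √(89073.1797 + 16) = √89089.1797 = 298.478106
L = 5 × 298.478106 = 1492.390530
V = π·0.5² × L = 0.785398 × 1492.390530 = 1172.120781

L=1492.391 V=1172.121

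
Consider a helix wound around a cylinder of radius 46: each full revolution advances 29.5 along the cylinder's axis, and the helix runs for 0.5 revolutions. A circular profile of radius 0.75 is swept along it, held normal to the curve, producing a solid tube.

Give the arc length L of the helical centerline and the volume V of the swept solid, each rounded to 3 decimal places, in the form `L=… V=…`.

2πR = 2π·46 = 289.026524
per-turn = √(289.026524² + 29.5²) = √(83536.3317 + 870.25) = √84406.5817 = 290.528108
L = 0.5 × 290.528108 = 145.264054
V = π·0.75² × L = 1.767146 × 145.264054 = 256.702773

L=145.264 V=256.703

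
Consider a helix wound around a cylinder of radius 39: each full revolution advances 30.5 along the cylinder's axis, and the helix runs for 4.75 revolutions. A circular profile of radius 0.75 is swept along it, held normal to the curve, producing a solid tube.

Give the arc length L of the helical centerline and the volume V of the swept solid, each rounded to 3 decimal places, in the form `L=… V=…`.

2πR = 2π·39 = 245.044227
per-turn = √(245.044227² + 30.5²) = √(60046.6732 + 930.25) = √60976.9232 = 246.935059
L = 4.75 × 246.935059 = 1172.941528
V = π·0.75² × L = 1.767146 × 1172.941528 = 2072.758775

L=1172.942 V=2072.759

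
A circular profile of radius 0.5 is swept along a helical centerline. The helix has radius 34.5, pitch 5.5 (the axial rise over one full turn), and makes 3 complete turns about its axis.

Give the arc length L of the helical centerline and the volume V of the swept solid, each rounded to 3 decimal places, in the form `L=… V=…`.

L=650.519 V=510.916

2πR = 2π·34.5 = 216.769893
per-turn = √(216.769893² + 5.5²) = √(46989.1866 + 30.25) = √47019.4366 = 216.839656
L = 3 × 216.839656 = 650.518969
V = π·0.5² × L = 0.785398 × 650.518969 = 510.916403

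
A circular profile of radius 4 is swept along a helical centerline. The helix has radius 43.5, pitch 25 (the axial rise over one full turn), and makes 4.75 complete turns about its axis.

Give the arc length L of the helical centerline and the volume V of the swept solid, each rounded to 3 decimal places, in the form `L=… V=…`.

L=1303.683 V=65530.244

2πR = 2π·43.5 = 273.318561
per-turn = √(273.318561² + 25²) = √(74703.0357 + 625) = √75328.0357 = 274.459534
L = 4.75 × 274.459534 = 1303.682786
V = π·4² × L = 50.265482 × 1303.682786 = 65530.244195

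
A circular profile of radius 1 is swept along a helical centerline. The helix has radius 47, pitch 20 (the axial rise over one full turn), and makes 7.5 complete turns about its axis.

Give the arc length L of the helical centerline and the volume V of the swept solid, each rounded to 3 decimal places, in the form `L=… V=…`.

L=2219.896 V=6974.010

2πR = 2π·47 = 295.309709
per-turn = √(295.309709² + 20²) = √(87207.8245 + 400) = √87607.8245 = 295.986190
L = 7.5 × 295.986190 = 2219.896423
V = π·1² × L = 3.141593 × 2219.896423 = 6974.010293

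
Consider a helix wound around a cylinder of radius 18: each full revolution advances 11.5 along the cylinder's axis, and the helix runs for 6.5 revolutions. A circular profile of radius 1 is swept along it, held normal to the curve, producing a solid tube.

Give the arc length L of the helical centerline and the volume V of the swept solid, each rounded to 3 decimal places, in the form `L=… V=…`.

2πR = 2π·18 = 113.097336
per-turn = √(113.097336² + 11.5²) = √(12791.0073 + 132.25) = √12923.2573 = 113.680505
L = 6.5 × 113.680505 = 738.923285
V = π·1² × L = 3.141593 × 738.923285 = 2321.395964

L=738.923 V=2321.396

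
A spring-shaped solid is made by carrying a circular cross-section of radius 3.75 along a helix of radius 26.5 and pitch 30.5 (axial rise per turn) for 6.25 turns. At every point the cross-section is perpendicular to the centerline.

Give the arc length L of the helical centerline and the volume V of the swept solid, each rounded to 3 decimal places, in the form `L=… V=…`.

2πR = 2π·26.5 = 166.504411
per-turn = √(166.504411² + 30.5²) = √(27723.7188 + 930.25) = √28653.9688 = 169.274832
L = 6.25 × 169.274832 = 1057.967700
V = π·3.75² × L = 44.178647 × 1057.967700 = 46739.581240

L=1057.968 V=46739.581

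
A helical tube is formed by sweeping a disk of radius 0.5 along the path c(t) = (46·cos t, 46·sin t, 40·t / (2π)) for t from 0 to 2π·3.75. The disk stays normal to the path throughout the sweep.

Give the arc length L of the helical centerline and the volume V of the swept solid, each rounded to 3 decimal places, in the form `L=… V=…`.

L=1094.180 V=859.367

2πR = 2π·46 = 289.026524
per-turn = √(289.026524² + 40²) = √(83536.3317 + 1600) = √85136.3317 = 291.781308
L = 3.75 × 291.781308 = 1094.179905
V = π·0.5² × L = 0.785398 × 1094.179905 = 859.366888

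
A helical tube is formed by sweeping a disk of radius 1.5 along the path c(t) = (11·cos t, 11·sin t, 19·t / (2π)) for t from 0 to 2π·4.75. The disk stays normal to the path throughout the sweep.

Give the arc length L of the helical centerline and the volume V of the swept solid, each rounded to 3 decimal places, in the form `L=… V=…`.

L=340.476 V=2406.680

2πR = 2π·11 = 69.115038
per-turn = √(69.115038² + 19²) = √(4776.8885 + 361) = √5137.8885 = 71.679066
L = 4.75 × 71.679066 = 340.475564
V = π·1.5² × L = 7.068583 × 340.475564 = 2406.679947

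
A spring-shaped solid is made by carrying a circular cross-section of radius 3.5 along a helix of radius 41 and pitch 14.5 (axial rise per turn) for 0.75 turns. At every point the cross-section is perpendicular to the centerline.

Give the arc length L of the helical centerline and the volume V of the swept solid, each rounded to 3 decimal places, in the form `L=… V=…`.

L=193.514 V=7447.282

2πR = 2π·41 = 257.610598
per-turn = √(257.610598² + 14.5²) = √(66363.2200 + 210.25) = √66573.4700 = 258.018352
L = 0.75 × 258.018352 = 193.513764
V = π·3.5² × L = 38.484510 × 193.513764 = 7447.282388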